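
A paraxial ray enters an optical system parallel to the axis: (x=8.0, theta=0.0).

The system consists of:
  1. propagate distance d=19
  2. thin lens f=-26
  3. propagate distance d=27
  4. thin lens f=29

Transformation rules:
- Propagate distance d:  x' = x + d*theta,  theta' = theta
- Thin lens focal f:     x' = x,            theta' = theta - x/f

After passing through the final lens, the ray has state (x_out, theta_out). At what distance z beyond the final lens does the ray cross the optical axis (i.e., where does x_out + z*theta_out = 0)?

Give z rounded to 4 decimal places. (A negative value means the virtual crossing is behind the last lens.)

Initial: x=8.0000 theta=0.0000
After 1 (propagate distance d=19): x=8.0000 theta=0.0000
After 2 (thin lens f=-26): x=8.0000 theta=4/13 (≈0.3077)
After 3 (propagate distance d=27): x=212/13 (≈16.3077) theta=4/13 (≈0.3077)
After 4 (thin lens f=29): x=212/13 (≈16.3077) theta=-96/377 (≈-0.2546)
z_focus = -x_out/theta_out = -(212/13)/(-96/377) = 1537/24 ≈ 64.0417
Rounded to 4 decimal places: z = 64.0417

Answer: 64.0417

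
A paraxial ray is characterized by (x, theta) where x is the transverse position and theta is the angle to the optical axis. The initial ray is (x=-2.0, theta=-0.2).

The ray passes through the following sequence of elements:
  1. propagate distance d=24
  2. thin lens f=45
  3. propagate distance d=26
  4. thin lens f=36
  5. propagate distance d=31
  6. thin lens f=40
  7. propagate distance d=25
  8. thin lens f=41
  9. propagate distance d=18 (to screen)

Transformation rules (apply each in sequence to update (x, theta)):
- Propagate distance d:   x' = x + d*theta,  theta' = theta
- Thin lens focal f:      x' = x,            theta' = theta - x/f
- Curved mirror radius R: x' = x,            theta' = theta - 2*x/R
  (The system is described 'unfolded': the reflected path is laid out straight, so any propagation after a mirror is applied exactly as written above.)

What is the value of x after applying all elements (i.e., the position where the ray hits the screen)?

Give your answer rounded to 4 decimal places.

Initial: x=-2.0000 theta=-0.2000
After 1 (propagate distance d=24): x=-6.8000 theta=-0.2000
After 2 (thin lens f=45): x=-6.8000 theta=-11/225 (≈-0.0489)
After 3 (propagate distance d=26): x=-1816/225 (≈-8.0711) theta=-11/225 (≈-0.0489)
After 4 (thin lens f=36): x=-1816/225 (≈-8.0711) theta=71/405 (≈0.1753)
After 5 (propagate distance d=31): x=-5339/2025 (≈-2.6365) theta=71/405 (≈0.1753)
After 6 (thin lens f=40): x=-5339/2025 (≈-2.6365) theta=2171/9000 (≈0.2412)
After 7 (propagate distance d=25): x=54983/16200 (≈3.3940) theta=2171/9000 (≈0.2412)
After 8 (thin lens f=41): x=54983/16200 (≈3.3940) theta=65773/415125 (≈0.1584)
After 9 (propagate distance d=18 (to screen)): x=20742827/3321000 (≈6.2460) theta=65773/415125 (≈0.1584)
Rounded to 4 decimal places: x = 6.2460

Answer: 6.2460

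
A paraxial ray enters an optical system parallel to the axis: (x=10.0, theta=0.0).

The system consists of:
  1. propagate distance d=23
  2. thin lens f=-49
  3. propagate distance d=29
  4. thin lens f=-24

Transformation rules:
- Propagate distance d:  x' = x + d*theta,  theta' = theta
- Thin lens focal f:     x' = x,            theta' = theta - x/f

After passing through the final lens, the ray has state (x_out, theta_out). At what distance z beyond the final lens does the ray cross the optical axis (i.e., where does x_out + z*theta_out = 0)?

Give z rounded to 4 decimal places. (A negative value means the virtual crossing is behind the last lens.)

Initial: x=10.0000 theta=0.0000
After 1 (propagate distance d=23): x=10.0000 theta=0.0000
After 2 (thin lens f=-49): x=10.0000 theta=10/49 (≈0.2041)
After 3 (propagate distance d=29): x=780/49 (≈15.9184) theta=10/49 (≈0.2041)
After 4 (thin lens f=-24): x=780/49 (≈15.9184) theta=85/98 (≈0.8673)
z_focus = -x_out/theta_out = -(780/49)/(85/98) = -312/17 ≈ -18.3529
Rounded to 4 decimal places: z = -18.3529

Answer: -18.3529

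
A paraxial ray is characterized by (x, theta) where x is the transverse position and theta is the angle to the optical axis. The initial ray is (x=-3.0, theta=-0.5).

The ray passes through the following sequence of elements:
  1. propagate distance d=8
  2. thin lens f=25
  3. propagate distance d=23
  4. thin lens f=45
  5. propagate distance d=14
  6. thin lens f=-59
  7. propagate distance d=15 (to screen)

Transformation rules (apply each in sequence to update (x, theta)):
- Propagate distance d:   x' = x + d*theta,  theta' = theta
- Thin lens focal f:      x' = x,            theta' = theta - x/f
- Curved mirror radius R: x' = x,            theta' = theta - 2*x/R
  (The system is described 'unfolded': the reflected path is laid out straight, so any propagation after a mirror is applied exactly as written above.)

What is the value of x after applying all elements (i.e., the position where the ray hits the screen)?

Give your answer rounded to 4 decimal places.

Initial: x=-3.0000 theta=-0.5000
After 1 (propagate distance d=8): x=-7.0000 theta=-0.5000
After 2 (thin lens f=25): x=-7.0000 theta=-0.2200
After 3 (propagate distance d=23): x=-12.0600 theta=-0.2200
After 4 (thin lens f=45): x=-12.0600 theta=0.0480
After 5 (propagate distance d=14): x=-11.3880 theta=0.0480
After 6 (thin lens f=-59): x=-11.3880 theta=-2139/14750 (≈-0.1450)
After 7 (propagate distance d=15 (to screen)): x=-100029/7375 (≈-13.5633) theta=-2139/14750 (≈-0.1450)
Rounded to 4 decimal places: x = -13.5633

Answer: -13.5633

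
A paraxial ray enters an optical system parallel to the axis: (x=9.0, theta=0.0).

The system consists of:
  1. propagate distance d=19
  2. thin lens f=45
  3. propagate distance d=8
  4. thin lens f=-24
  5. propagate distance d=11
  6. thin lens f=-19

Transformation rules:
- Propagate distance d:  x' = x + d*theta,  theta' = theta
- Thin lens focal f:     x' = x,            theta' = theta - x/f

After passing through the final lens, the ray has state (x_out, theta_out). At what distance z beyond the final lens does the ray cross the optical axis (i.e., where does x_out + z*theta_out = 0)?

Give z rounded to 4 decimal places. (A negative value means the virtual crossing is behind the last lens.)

Answer: -15.3279

Derivation:
Initial: x=9.0000 theta=0.0000
After 1 (propagate distance d=19): x=9.0000 theta=0.0000
After 2 (thin lens f=45): x=9.0000 theta=-0.2000
After 3 (propagate distance d=8): x=7.4000 theta=-0.2000
After 4 (thin lens f=-24): x=7.4000 theta=13/120 (≈0.1083)
After 5 (propagate distance d=11): x=1031/120 (≈8.5917) theta=13/120 (≈0.1083)
After 6 (thin lens f=-19): x=1031/120 (≈8.5917) theta=213/380 (≈0.5605)
z_focus = -x_out/theta_out = -(1031/120)/(213/380) = -19589/1278 ≈ -15.3279
Rounded to 4 decimal places: z = -15.3279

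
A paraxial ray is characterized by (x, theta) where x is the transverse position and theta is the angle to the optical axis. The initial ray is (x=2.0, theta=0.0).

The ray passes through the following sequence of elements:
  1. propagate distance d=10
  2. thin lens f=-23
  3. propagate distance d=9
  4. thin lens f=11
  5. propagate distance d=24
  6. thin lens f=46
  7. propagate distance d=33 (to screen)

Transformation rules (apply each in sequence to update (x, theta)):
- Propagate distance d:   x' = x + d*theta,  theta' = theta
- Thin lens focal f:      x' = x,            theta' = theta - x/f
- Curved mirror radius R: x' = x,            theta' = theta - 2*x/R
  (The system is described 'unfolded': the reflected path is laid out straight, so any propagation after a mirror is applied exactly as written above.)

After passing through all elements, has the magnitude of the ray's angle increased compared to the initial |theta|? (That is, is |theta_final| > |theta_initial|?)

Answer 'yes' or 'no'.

Initial: x=2.0000 theta=0.0000
After 1 (propagate distance d=10): x=2.0000 theta=0.0000
After 2 (thin lens f=-23): x=2.0000 theta=2/23 (≈0.0870)
After 3 (propagate distance d=9): x=64/23 (≈2.7826) theta=2/23 (≈0.0870)
After 4 (thin lens f=11): x=64/23 (≈2.7826) theta=-42/253 (≈-0.1660)
After 5 (propagate distance d=24): x=-304/253 (≈-1.2016) theta=-42/253 (≈-0.1660)
After 6 (thin lens f=46): x=-304/253 (≈-1.2016) theta=-74/529 (≈-0.1399)
After 7 (propagate distance d=33 (to screen)): x=-33854/5819 (≈-5.8178) theta=-74/529 (≈-0.1399)
|theta_initial|=0.0000 |theta_final|=74/529 (≈0.1399) -> increased

Answer: yes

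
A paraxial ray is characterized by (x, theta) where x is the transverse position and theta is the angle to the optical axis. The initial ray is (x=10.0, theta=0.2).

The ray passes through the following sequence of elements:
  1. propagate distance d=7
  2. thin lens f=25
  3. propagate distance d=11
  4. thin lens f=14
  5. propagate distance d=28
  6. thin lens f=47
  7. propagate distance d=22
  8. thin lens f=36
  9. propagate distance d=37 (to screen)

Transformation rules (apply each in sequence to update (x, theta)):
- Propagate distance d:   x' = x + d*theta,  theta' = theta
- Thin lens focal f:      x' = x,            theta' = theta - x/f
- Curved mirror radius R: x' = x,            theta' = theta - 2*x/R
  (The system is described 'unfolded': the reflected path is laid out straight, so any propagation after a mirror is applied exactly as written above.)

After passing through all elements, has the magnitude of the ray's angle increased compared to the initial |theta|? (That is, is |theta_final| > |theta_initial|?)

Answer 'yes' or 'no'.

Answer: yes

Derivation:
Initial: x=10.0000 theta=0.2000
After 1 (propagate distance d=7): x=11.4000 theta=0.2000
After 2 (thin lens f=25): x=11.4000 theta=-0.2560
After 3 (propagate distance d=11): x=8.5840 theta=-0.2560
After 4 (thin lens f=14): x=8.5840 theta=-1521/1750 (≈-0.8691)
After 5 (propagate distance d=28): x=-15.7520 theta=-1521/1750 (≈-0.8691)
After 6 (thin lens f=47): x=-15.7520 theta=-43921/82250 (≈-0.5340)
After 7 (propagate distance d=22): x=-1130932/41125 (≈-27.4999) theta=-43921/82250 (≈-0.5340)
After 8 (thin lens f=36): x=-1130932/41125 (≈-27.4999) theta=24311/105750 (≈0.2299)
After 9 (propagate distance d=37 (to screen)): x=-14060227/740250 (≈-18.9939) theta=24311/105750 (≈0.2299)
|theta_initial|=0.2000 |theta_final|=24311/105750 (≈0.2299) -> increased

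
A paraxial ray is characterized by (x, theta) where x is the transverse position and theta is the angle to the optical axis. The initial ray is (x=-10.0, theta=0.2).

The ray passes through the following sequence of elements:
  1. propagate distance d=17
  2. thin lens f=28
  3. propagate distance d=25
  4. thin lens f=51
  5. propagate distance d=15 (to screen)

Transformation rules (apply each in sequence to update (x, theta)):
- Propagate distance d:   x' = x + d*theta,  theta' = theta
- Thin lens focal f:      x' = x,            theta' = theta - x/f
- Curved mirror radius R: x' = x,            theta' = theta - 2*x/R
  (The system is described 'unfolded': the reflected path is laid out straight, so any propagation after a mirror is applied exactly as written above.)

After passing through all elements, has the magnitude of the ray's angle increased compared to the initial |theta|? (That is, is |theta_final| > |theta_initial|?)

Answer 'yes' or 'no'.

Initial: x=-10.0000 theta=0.2000
After 1 (propagate distance d=17): x=-6.6000 theta=0.2000
After 2 (thin lens f=28): x=-6.6000 theta=61/140 (≈0.4357)
After 3 (propagate distance d=25): x=601/140 (≈4.2929) theta=61/140 (≈0.4357)
After 4 (thin lens f=51): x=601/140 (≈4.2929) theta=251/714 (≈0.3515)
After 5 (propagate distance d=15 (to screen)): x=22767/2380 (≈9.5660) theta=251/714 (≈0.3515)
|theta_initial|=0.2000 |theta_final|=251/714 (≈0.3515) -> increased

Answer: yes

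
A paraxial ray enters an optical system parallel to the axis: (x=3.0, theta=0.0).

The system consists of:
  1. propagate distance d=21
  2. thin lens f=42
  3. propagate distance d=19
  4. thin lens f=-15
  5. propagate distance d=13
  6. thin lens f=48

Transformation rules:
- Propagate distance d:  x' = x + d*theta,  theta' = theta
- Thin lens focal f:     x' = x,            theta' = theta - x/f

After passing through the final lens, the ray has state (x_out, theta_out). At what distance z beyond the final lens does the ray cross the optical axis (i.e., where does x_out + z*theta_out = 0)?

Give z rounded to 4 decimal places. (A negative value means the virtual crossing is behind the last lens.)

Initial: x=3.0000 theta=0.0000
After 1 (propagate distance d=21): x=3.0000 theta=0.0000
After 2 (thin lens f=42): x=3.0000 theta=-1/14 (≈-0.0714)
After 3 (propagate distance d=19): x=23/14 (≈1.6429) theta=-1/14 (≈-0.0714)
After 4 (thin lens f=-15): x=23/14 (≈1.6429) theta=4/105 (≈0.0381)
After 5 (propagate distance d=13): x=449/210 (≈2.1381) theta=4/105 (≈0.0381)
After 6 (thin lens f=48): x=449/210 (≈2.1381) theta=-13/2016 (≈-0.0064)
z_focus = -x_out/theta_out = -(449/210)/(-13/2016) = 21552/65 ≈ 331.5692
Rounded to 4 decimal places: z = 331.5692

Answer: 331.5692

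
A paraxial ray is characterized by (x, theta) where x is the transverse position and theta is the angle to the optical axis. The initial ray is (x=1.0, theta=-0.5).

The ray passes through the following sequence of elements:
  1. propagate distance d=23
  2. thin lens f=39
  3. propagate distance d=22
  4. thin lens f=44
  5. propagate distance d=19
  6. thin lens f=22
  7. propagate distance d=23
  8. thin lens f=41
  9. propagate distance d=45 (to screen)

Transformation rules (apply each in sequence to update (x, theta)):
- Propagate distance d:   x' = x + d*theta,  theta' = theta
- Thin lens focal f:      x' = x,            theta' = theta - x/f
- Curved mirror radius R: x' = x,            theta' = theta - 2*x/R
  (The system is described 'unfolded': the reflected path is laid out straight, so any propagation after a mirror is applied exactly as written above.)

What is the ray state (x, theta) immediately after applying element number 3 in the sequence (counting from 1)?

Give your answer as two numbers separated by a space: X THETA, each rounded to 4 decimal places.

Initial: x=1.0000 theta=-0.5000
After 1 (propagate distance d=23): x=-10.5000 theta=-0.5000
After 2 (thin lens f=39): x=-10.5000 theta=-3/13 (≈-0.2308)
After 3 (propagate distance d=22): x=-405/26 (≈-15.5769) theta=-3/13 (≈-0.2308)
Rounded to 4 decimal places: x = -15.5769, theta = -0.2308

Answer: -15.5769 -0.2308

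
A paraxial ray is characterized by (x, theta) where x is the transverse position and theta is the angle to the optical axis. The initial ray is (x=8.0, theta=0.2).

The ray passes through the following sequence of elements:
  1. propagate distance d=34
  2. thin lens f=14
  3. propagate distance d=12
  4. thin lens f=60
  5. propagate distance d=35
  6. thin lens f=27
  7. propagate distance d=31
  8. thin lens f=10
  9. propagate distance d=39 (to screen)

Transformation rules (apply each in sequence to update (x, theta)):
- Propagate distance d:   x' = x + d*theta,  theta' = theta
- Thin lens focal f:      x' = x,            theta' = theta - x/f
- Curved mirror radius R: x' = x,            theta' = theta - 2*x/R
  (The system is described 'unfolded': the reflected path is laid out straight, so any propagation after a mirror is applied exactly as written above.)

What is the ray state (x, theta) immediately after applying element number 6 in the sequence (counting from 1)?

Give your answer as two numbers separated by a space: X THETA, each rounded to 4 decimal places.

Initial: x=8.0000 theta=0.2000
After 1 (propagate distance d=34): x=14.8000 theta=0.2000
After 2 (thin lens f=14): x=14.8000 theta=-6/7 (≈-0.8571)
After 3 (propagate distance d=12): x=158/35 (≈4.5143) theta=-6/7 (≈-0.8571)
After 4 (thin lens f=60): x=158/35 (≈4.5143) theta=-979/1050 (≈-0.9324)
After 5 (propagate distance d=35): x=-1181/42 (≈-28.1190) theta=-979/1050 (≈-0.9324)
After 6 (thin lens f=27): x=-1181/42 (≈-28.1190) theta=1546/14175 (≈0.1091)
Rounded to 4 decimal places: x = -28.1190, theta = 0.1091

Answer: -28.1190 0.1091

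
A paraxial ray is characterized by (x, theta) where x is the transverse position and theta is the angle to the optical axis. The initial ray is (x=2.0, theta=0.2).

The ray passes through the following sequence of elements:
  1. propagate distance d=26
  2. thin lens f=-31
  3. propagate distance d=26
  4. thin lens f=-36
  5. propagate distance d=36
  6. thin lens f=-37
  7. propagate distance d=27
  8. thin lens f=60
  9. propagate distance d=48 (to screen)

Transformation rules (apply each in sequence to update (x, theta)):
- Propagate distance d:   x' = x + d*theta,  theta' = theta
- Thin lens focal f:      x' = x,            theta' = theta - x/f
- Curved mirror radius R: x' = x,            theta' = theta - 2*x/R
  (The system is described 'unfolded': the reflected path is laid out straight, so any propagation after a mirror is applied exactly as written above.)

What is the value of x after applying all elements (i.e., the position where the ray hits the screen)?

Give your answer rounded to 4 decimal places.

Answer: 136.6029

Derivation:
Initial: x=2.0000 theta=0.2000
After 1 (propagate distance d=26): x=7.2000 theta=0.2000
After 2 (thin lens f=-31): x=7.2000 theta=67/155 (≈0.4323)
After 3 (propagate distance d=26): x=2858/155 (≈18.4387) theta=67/155 (≈0.4323)
After 4 (thin lens f=-36): x=2858/155 (≈18.4387) theta=17/18 (≈0.9444)
After 5 (propagate distance d=36): x=8128/155 (≈52.4387) theta=17/18 (≈0.9444)
After 6 (thin lens f=-37): x=8128/155 (≈52.4387) theta=243799/103230 (≈2.3617)
After 7 (propagate distance d=27): x=1332869/11470 (≈116.2048) theta=243799/103230 (≈2.3617)
After 8 (thin lens f=60): x=1332869/11470 (≈116.2048) theta=877373/2064600 (≈0.4250)
After 9 (propagate distance d=48 (to screen)): x=23502527/172050 (≈136.6029) theta=877373/2064600 (≈0.4250)
Rounded to 4 decimal places: x = 136.6029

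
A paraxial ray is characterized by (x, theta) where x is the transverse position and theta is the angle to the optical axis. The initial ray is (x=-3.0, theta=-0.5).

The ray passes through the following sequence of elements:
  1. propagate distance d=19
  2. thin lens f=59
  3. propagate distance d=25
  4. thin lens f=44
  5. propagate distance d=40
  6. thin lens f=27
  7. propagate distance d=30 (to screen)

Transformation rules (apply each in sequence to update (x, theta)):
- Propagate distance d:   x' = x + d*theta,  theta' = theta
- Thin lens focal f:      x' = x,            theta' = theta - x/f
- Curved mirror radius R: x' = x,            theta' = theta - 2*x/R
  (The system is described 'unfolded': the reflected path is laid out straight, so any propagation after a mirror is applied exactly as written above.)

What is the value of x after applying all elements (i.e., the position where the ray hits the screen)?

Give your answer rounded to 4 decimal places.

Answer: 6.2697

Derivation:
Initial: x=-3.0000 theta=-0.5000
After 1 (propagate distance d=19): x=-12.5000 theta=-0.5000
After 2 (thin lens f=59): x=-12.5000 theta=-17/59 (≈-0.2881)
After 3 (propagate distance d=25): x=-2325/118 (≈-19.7034) theta=-17/59 (≈-0.2881)
After 4 (thin lens f=44): x=-2325/118 (≈-19.7034) theta=829/5192 (≈0.1597)
After 5 (propagate distance d=40): x=-17285/1298 (≈-13.3166) theta=829/5192 (≈0.1597)
After 6 (thin lens f=27): x=-17285/1298 (≈-13.3166) theta=91523/140184 (≈0.6529)
After 7 (propagate distance d=30 (to screen)): x=146485/23364 (≈6.2697) theta=91523/140184 (≈0.6529)
Rounded to 4 decimal places: x = 6.2697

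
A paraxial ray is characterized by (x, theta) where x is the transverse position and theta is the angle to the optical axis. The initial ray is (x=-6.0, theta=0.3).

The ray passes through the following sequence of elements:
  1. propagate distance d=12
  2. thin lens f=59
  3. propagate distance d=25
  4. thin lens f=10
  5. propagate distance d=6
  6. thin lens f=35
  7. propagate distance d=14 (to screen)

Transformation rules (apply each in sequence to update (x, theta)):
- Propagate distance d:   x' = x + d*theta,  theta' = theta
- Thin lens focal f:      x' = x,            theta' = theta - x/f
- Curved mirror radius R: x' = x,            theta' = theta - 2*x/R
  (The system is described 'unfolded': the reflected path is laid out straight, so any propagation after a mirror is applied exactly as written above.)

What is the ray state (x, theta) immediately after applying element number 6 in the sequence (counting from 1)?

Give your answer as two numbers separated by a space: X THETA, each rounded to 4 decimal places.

Initial: x=-6.0000 theta=0.3000
After 1 (propagate distance d=12): x=-2.4000 theta=0.3000
After 2 (thin lens f=59): x=-2.4000 theta=201/590 (≈0.3407)
After 3 (propagate distance d=25): x=3609/590 (≈6.1169) theta=201/590 (≈0.3407)
After 4 (thin lens f=10): x=3609/590 (≈6.1169) theta=-1599/5900 (≈-0.2710)
After 5 (propagate distance d=6): x=6624/1475 (≈4.4908) theta=-1599/5900 (≈-0.2710)
After 6 (thin lens f=35): x=6624/1475 (≈4.4908) theta=-82461/206500 (≈-0.3993)
Rounded to 4 decimal places: x = 4.4908, theta = -0.3993

Answer: 4.4908 -0.3993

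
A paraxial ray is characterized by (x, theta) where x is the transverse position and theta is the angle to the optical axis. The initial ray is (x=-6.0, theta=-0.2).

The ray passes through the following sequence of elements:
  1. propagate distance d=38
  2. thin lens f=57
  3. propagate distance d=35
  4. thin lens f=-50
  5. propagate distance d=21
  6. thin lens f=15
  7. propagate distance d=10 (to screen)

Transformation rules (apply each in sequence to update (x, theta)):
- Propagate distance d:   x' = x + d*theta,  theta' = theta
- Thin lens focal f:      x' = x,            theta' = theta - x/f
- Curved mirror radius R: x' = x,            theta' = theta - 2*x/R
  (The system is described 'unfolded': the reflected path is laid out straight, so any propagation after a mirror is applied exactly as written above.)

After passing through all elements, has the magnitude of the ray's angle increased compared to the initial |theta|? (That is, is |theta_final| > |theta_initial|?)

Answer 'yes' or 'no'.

Answer: yes

Derivation:
Initial: x=-6.0000 theta=-0.2000
After 1 (propagate distance d=38): x=-13.6000 theta=-0.2000
After 2 (thin lens f=57): x=-13.6000 theta=11/285 (≈0.0386)
After 3 (propagate distance d=35): x=-3491/285 (≈-12.2491) theta=11/285 (≈0.0386)
After 4 (thin lens f=-50): x=-3491/285 (≈-12.2491) theta=-2941/14250 (≈-0.2064)
After 5 (propagate distance d=21): x=-236311/14250 (≈-16.5832) theta=-2941/14250 (≈-0.2064)
After 6 (thin lens f=15): x=-236311/14250 (≈-16.5832) theta=96098/106875 (≈0.8992)
After 7 (propagate distance d=10 (to screen)): x=-324541/42750 (≈-7.5916) theta=96098/106875 (≈0.8992)
|theta_initial|=0.2000 |theta_final|=96098/106875 (≈0.8992) -> increased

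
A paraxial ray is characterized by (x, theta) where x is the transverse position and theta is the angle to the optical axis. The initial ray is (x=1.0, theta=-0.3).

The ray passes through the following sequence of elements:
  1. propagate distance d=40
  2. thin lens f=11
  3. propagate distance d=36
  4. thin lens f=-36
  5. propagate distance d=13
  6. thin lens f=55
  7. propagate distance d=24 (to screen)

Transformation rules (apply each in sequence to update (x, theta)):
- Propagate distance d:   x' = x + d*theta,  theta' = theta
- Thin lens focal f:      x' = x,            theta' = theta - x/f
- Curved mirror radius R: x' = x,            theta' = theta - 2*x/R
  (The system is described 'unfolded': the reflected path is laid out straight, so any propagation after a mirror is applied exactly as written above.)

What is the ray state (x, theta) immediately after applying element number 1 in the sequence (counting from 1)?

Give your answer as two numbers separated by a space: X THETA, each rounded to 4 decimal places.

Initial: x=1.0000 theta=-0.3000
After 1 (propagate distance d=40): x=-11.0000 theta=-0.3000
Rounded to 4 decimal places: x = -11.0000, theta = -0.3000

Answer: -11.0000 -0.3000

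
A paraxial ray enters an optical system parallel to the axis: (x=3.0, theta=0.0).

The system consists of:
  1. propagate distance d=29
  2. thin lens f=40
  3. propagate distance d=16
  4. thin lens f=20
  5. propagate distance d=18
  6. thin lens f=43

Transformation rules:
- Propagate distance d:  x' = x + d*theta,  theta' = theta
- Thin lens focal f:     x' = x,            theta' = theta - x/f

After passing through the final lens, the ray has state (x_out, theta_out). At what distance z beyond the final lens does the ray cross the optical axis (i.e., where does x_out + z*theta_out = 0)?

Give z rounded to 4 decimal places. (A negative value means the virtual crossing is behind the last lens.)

Answer: -8.4911

Derivation:
Initial: x=3.0000 theta=0.0000
After 1 (propagate distance d=29): x=3.0000 theta=0.0000
After 2 (thin lens f=40): x=3.0000 theta=-0.0750
After 3 (propagate distance d=16): x=1.8000 theta=-0.0750
After 4 (thin lens f=20): x=1.8000 theta=-0.1650
After 5 (propagate distance d=18): x=-1.1700 theta=-0.1650
After 6 (thin lens f=43): x=-1.1700 theta=-237/1720 (≈-0.1378)
z_focus = -x_out/theta_out = -(-1.1700)/(-237/1720) = -3354/395 ≈ -8.4911
Rounded to 4 decimal places: z = -8.4911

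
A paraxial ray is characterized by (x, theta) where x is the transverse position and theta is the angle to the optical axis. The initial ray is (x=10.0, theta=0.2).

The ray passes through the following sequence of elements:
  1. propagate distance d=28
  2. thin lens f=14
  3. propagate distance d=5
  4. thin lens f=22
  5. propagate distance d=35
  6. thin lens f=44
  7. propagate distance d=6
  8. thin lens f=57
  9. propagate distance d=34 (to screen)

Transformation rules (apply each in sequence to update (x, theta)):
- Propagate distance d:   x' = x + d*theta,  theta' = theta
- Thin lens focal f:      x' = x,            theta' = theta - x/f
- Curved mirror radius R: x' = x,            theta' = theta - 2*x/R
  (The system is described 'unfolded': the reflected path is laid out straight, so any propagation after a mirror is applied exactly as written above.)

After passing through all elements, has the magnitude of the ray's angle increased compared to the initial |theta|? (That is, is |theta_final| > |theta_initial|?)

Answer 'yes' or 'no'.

Initial: x=10.0000 theta=0.2000
After 1 (propagate distance d=28): x=15.6000 theta=0.2000
After 2 (thin lens f=14): x=15.6000 theta=-32/35 (≈-0.9143)
After 3 (propagate distance d=5): x=386/35 (≈11.0286) theta=-32/35 (≈-0.9143)
After 4 (thin lens f=22): x=386/35 (≈11.0286) theta=-109/77 (≈-1.4156)
After 5 (propagate distance d=35): x=-14829/385 (≈-38.5169) theta=-109/77 (≈-1.4156)
After 6 (thin lens f=44): x=-14829/385 (≈-38.5169) theta=-9151/16940 (≈-0.5402)
After 7 (propagate distance d=6): x=-353691/8470 (≈-41.7581) theta=-9151/16940 (≈-0.5402)
After 8 (thin lens f=57): x=-353691/8470 (≈-41.7581) theta=12385/64372 (≈0.1924)
After 9 (propagate distance d=34 (to screen)): x=-2833702/80465 (≈-35.2166) theta=12385/64372 (≈0.1924)
|theta_initial|=0.2000 |theta_final|=12385/64372 (≈0.1924) -> not increased

Answer: no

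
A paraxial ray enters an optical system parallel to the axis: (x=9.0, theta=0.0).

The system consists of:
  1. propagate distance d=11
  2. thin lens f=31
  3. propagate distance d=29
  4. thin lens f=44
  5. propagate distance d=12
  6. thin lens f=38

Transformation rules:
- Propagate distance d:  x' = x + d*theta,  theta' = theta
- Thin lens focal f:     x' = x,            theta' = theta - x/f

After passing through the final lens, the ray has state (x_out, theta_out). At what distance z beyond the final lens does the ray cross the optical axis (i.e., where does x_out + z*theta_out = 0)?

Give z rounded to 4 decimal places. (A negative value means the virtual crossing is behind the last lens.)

Initial: x=9.0000 theta=0.0000
After 1 (propagate distance d=11): x=9.0000 theta=0.0000
After 2 (thin lens f=31): x=9.0000 theta=-9/31 (≈-0.2903)
After 3 (propagate distance d=29): x=18/31 (≈0.5806) theta=-9/31 (≈-0.2903)
After 4 (thin lens f=44): x=18/31 (≈0.5806) theta=-207/682 (≈-0.3035)
After 5 (propagate distance d=12): x=-1044/341 (≈-3.0616) theta=-207/682 (≈-0.3035)
After 6 (thin lens f=38): x=-1044/341 (≈-3.0616) theta=-2889/12958 (≈-0.2230)
z_focus = -x_out/theta_out = -(-1044/341)/(-2889/12958) = -4408/321 ≈ -13.7321
Rounded to 4 decimal places: z = -13.7321

Answer: -13.7321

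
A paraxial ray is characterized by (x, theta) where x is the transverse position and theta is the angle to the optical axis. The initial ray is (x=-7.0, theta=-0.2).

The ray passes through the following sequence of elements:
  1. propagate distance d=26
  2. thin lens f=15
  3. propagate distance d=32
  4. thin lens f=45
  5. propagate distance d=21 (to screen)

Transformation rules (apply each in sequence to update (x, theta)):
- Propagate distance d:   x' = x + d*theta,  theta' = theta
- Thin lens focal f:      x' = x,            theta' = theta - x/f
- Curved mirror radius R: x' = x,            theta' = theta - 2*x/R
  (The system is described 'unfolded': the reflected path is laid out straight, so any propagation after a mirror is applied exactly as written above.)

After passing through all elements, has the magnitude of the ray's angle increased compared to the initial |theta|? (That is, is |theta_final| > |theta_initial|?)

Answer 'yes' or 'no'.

Answer: yes

Derivation:
Initial: x=-7.0000 theta=-0.2000
After 1 (propagate distance d=26): x=-12.2000 theta=-0.2000
After 2 (thin lens f=15): x=-12.2000 theta=46/75 (≈0.6133)
After 3 (propagate distance d=32): x=557/75 (≈7.4267) theta=46/75 (≈0.6133)
After 4 (thin lens f=45): x=557/75 (≈7.4267) theta=1513/3375 (≈0.4483)
After 5 (propagate distance d=21 (to screen)): x=18946/1125 (≈16.8409) theta=1513/3375 (≈0.4483)
|theta_initial|=0.2000 |theta_final|=1513/3375 (≈0.4483) -> increased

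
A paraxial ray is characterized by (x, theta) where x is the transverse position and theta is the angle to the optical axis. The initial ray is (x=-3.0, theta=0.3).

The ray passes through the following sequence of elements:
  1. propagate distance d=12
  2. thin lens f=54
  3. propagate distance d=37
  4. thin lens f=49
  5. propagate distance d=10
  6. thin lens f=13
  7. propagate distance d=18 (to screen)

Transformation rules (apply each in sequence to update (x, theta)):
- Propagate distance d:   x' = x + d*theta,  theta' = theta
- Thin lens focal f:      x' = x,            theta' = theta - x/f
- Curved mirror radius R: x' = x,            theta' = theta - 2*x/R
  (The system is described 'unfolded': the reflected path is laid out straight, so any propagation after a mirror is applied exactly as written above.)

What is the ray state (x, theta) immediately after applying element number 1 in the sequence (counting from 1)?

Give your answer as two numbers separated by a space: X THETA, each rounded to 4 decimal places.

Answer: 0.6000 0.3000

Derivation:
Initial: x=-3.0000 theta=0.3000
After 1 (propagate distance d=12): x=0.6000 theta=0.3000
Rounded to 4 decimal places: x = 0.6000, theta = 0.3000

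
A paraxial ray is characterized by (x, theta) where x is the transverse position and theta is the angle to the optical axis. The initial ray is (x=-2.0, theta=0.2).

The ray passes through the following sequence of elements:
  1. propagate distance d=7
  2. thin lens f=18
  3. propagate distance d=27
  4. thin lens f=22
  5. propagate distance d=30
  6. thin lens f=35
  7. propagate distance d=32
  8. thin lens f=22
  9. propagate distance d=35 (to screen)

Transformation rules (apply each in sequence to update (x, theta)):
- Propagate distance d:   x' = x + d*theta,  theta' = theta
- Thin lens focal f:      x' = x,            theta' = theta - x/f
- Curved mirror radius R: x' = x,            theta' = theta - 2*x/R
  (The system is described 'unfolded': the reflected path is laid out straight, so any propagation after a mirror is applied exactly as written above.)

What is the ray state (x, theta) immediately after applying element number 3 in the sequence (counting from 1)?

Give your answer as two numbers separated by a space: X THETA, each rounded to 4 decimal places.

Initial: x=-2.0000 theta=0.2000
After 1 (propagate distance d=7): x=-0.6000 theta=0.2000
After 2 (thin lens f=18): x=-0.6000 theta=7/30 (≈0.2333)
After 3 (propagate distance d=27): x=5.7000 theta=7/30 (≈0.2333)
Rounded to 4 decimal places: x = 5.7000, theta = 0.2333

Answer: 5.7000 0.2333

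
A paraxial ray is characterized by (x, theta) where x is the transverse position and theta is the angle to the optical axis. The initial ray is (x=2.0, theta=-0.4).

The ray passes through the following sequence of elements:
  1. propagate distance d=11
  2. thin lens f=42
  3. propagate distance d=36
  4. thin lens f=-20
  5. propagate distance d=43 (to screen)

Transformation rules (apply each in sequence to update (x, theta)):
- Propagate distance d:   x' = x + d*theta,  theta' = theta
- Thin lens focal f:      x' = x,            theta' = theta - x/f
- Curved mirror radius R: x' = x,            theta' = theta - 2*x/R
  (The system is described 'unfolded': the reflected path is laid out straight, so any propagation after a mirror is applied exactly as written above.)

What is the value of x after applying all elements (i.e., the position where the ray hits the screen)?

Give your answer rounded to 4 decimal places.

Answer: -61.1829

Derivation:
Initial: x=2.0000 theta=-0.4000
After 1 (propagate distance d=11): x=-2.4000 theta=-0.4000
After 2 (thin lens f=42): x=-2.4000 theta=-12/35 (≈-0.3429)
After 3 (propagate distance d=36): x=-516/35 (≈-14.7429) theta=-12/35 (≈-0.3429)
After 4 (thin lens f=-20): x=-516/35 (≈-14.7429) theta=-1.0800
After 5 (propagate distance d=43 (to screen)): x=-10707/175 (≈-61.1829) theta=-1.0800
Rounded to 4 decimal places: x = -61.1829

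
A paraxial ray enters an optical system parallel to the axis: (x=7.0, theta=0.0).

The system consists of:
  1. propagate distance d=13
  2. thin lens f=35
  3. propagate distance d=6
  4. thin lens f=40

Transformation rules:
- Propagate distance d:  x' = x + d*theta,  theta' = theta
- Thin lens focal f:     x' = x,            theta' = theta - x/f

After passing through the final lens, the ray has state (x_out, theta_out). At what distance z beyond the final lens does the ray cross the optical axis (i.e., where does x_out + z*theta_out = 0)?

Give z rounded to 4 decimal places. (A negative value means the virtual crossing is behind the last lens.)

Initial: x=7.0000 theta=0.0000
After 1 (propagate distance d=13): x=7.0000 theta=0.0000
After 2 (thin lens f=35): x=7.0000 theta=-0.2000
After 3 (propagate distance d=6): x=5.8000 theta=-0.2000
After 4 (thin lens f=40): x=5.8000 theta=-0.3450
z_focus = -x_out/theta_out = -(5.8000)/(-0.3450) = 1160/69 ≈ 16.8116
Rounded to 4 decimal places: z = 16.8116

Answer: 16.8116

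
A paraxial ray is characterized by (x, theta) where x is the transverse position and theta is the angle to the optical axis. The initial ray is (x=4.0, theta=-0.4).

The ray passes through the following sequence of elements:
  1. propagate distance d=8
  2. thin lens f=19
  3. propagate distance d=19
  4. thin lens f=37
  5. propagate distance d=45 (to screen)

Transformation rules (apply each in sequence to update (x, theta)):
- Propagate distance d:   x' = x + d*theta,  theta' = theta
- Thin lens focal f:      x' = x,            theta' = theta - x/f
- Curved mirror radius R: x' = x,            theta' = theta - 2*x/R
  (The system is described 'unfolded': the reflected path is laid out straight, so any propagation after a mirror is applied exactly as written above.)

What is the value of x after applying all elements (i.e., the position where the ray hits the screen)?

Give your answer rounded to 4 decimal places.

Initial: x=4.0000 theta=-0.4000
After 1 (propagate distance d=8): x=0.8000 theta=-0.4000
After 2 (thin lens f=19): x=0.8000 theta=-42/95 (≈-0.4421)
After 3 (propagate distance d=19): x=-7.6000 theta=-42/95 (≈-0.4421)
After 4 (thin lens f=37): x=-7.6000 theta=-832/3515 (≈-0.2367)
After 5 (propagate distance d=45 (to screen)): x=-64154/3515 (≈-18.2515) theta=-832/3515 (≈-0.2367)
Rounded to 4 decimal places: x = -18.2515

Answer: -18.2515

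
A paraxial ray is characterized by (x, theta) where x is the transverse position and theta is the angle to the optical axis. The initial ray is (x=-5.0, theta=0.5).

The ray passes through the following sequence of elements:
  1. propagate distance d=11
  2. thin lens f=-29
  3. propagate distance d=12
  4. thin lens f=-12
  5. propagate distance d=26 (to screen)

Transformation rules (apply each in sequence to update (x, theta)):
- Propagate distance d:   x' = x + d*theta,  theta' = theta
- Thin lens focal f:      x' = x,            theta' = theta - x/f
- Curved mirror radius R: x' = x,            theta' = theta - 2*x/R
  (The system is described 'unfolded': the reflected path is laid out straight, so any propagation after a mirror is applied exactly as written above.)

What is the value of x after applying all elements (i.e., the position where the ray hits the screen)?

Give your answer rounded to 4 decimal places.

Initial: x=-5.0000 theta=0.5000
After 1 (propagate distance d=11): x=0.5000 theta=0.5000
After 2 (thin lens f=-29): x=0.5000 theta=15/29 (≈0.5172)
After 3 (propagate distance d=12): x=389/58 (≈6.7069) theta=15/29 (≈0.5172)
After 4 (thin lens f=-12): x=389/58 (≈6.7069) theta=749/696 (≈1.0761)
After 5 (propagate distance d=26 (to screen)): x=12071/348 (≈34.6868) theta=749/696 (≈1.0761)
Rounded to 4 decimal places: x = 34.6868

Answer: 34.6868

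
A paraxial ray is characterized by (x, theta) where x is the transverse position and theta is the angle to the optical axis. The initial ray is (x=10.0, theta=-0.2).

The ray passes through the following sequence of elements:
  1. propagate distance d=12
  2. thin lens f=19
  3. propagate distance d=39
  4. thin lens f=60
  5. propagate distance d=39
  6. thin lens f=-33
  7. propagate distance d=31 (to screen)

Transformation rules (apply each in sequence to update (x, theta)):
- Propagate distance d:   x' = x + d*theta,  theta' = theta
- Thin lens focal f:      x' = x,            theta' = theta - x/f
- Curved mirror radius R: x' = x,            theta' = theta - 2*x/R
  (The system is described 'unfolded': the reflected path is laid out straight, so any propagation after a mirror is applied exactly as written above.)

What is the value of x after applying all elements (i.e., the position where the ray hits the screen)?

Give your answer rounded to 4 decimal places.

Initial: x=10.0000 theta=-0.2000
After 1 (propagate distance d=12): x=7.6000 theta=-0.2000
After 2 (thin lens f=19): x=7.6000 theta=-0.6000
After 3 (propagate distance d=39): x=-15.8000 theta=-0.6000
After 4 (thin lens f=60): x=-15.8000 theta=-101/300 (≈-0.3367)
After 5 (propagate distance d=39): x=-28.9300 theta=-101/300 (≈-0.3367)
After 6 (thin lens f=-33): x=-28.9300 theta=-91/75 (≈-1.2133)
After 7 (propagate distance d=31 (to screen)): x=-19963/300 (≈-66.5433) theta=-91/75 (≈-1.2133)
Rounded to 4 decimal places: x = -66.5433

Answer: -66.5433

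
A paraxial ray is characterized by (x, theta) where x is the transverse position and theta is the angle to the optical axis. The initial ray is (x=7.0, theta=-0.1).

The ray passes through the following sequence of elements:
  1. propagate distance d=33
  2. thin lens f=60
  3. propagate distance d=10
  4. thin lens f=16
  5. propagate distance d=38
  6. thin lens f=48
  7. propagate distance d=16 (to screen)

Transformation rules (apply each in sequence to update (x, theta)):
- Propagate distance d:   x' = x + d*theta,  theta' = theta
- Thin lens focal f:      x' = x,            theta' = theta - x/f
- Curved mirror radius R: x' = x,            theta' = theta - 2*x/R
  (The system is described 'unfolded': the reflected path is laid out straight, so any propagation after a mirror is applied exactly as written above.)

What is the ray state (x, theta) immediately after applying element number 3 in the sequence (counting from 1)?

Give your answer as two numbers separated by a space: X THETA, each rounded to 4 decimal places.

Initial: x=7.0000 theta=-0.1000
After 1 (propagate distance d=33): x=3.7000 theta=-0.1000
After 2 (thin lens f=60): x=3.7000 theta=-97/600 (≈-0.1617)
After 3 (propagate distance d=10): x=25/12 (≈2.0833) theta=-97/600 (≈-0.1617)
Rounded to 4 decimal places: x = 2.0833, theta = -0.1617

Answer: 2.0833 -0.1617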